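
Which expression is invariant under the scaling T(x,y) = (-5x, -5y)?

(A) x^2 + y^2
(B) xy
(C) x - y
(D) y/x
D

Under the uniform scaling T(x,y) = (-5x, -5y):
Substitute the transformed coordinates into each option and compare with the original:
(A) x^2 + y^2  ->  (-5x)^2 + (-5y)^2 = 25x^2 + 25y^2   [differs from x^2 + y^2: not invariant]
(B) xy  ->  (-5x)(-5y) = 25xy   [differs from xy: not invariant]
(C) x - y  ->  (-5x) - (-5y) = -5x + 5y   [differs from x - y: not invariant]
(D) y/x  ->  (-5y)/(-5x) = y/x   [equals y/x: invariant]

Only option (D), y/x, is unchanged by the transformation.
The common factor -5 cancels in a ratio of coordinates, while sums, products and sums of squares pick up factors of -5 or 25.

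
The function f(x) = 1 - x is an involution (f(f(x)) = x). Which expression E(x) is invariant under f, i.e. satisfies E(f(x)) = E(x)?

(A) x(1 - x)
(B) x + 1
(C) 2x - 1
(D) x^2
A

Replace x by f(x) = 1 - x in each option and simplify. As a quick numerical cross-check, also compare E(3) with E(f(3)) = E(-2).

(A) x(1 - x)  ->  (1 - x)(1 - (1 - x)), which simplifies back to x(1 - x); check: E(3) = -6, E(-2) = -6.   [invariant]
(B) x + 1  ->  (1 - x) + 1 = 2 - x; check: E(3) = 4 but E(-2) = -1.   [not invariant]
(C) 2x - 1  ->  2(1 - x) - 1 = 1 - 2x; check: E(3) = 5 but E(-2) = -5.   [not invariant]
(D) x^2  ->  (1 - x)^2 = (x - 1)^2; check: E(3) = 9 but E(-2) = 4.   [not invariant]

Only (A) is unchanged. E is symmetric under swapping x with f(x) = 1 - x, which is exactly what an involution does.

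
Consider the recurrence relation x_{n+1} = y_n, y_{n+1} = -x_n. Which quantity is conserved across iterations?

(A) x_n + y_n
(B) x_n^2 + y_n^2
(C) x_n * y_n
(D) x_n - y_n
B

For the recurrence x_{n+1} = y_n, y_{n+1} = -x_n:

x_{n+1}^2 + y_{n+1}^2 = y_n^2 + (-x_n)^2 = x_n^2 + y_n^2
The sum of squares is conserved (like energy in a harmonic oscillator).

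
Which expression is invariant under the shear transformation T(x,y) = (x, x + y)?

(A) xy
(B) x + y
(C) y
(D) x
D

Under the shear T(x,y) = (x, x + y):
Substitute the transformed coordinates into each option and compare with the original:
(A) xy  ->  (x)(x + y) = x^2 + xy   [differs from xy: not invariant]
(B) x + y  ->  (x) + (x + y) = 2x + y   [differs from x + y: not invariant]
(C) y  ->  (x + y) = x + y   [differs from y: not invariant]
(D) x  ->  (x) = x   [equals x: invariant]

Only option (D), x, is unchanged by the transformation.
A vertical shear moves points parallel to the y-axis, so the x-coordinate (and any function of x alone) is unchanged.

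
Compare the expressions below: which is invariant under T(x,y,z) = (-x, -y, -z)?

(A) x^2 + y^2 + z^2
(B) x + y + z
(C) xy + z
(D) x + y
A

Apply T(x,y,z) = (-x, -y, -z) to each option, i.e. replace (x, y, z) by the transformed coordinates.
Substitute the transformed coordinates into each option and compare with the original:
(A) x^2 + y^2 + z^2  ->  (-x)^2 + (-y)^2 + (-z)^2 = x^2 + y^2 + z^2   [equals x^2 + y^2 + z^2: invariant]
(B) x + y + z  ->  (-x) + (-y) + (-z) = -x - y - z   [differs from x + y + z: not invariant]
(C) xy + z  ->  (-x)(-y) + (-z) = xy - z   [differs from xy + z: not invariant]
(D) x + y  ->  (-x) + (-y) = -x - y   [differs from x + y: not invariant]

Only option (A), x^2 + y^2 + z^2, is unchanged by the transformation.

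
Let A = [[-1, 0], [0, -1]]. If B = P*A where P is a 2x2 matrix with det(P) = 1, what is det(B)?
1

By the multiplicative property of determinants, det(B) = det(P*A) = det(P) * det(A) = det(A),
so the determinant is invariant under multiplication by any determinant-1 matrix; we just need det(A).

det(A) = (-1)(-1) - (0)(0) = 1 - 0 = 1

Therefore det(B) = 1 * 1 = 1.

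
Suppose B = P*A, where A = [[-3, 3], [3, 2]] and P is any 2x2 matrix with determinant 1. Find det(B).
-15

By the multiplicative property of determinants, det(B) = det(P*A) = det(P) * det(A) = det(A),
so the determinant is invariant under multiplication by any determinant-1 matrix; we just need det(A).

det(A) = (-3)(2) - (3)(3) = -6 - 9 = -15

Therefore det(B) = 1 * (-15) = -15.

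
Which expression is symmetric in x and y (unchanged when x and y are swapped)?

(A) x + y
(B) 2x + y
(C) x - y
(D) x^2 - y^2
A

A symmetric expression is unchanged when the variables are permuted; here the transformation to test is the swap (x, y) -> (y, x).
Substitute the transformed coordinates into each option and compare with the original:
(A) x + y  ->  (y) + (x) = x + y   [equals x + y: invariant]
(B) 2x + y  ->  2(y) + (x) = x + 2y   [differs from 2x + y: not invariant]
(C) x - y  ->  (y) - (x) = -x + y   [differs from x - y: not invariant]
(D) x^2 - y^2  ->  (y)^2 - (x)^2 = -x^2 + y^2   [differs from x^2 - y^2: not invariant]

Only option (A), x + y, is unchanged by the transformation.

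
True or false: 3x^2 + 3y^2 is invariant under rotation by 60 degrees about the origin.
True

Applying rotation by 60 degrees: x' = x*cos(60 degrees) - y*sin(60 degrees) = x/2 - sqrt(3)y/2, y' = x*sin(60 degrees) + y*cos(60 degrees) = sqrt(3)x/2 + y/2

Substituting into 3x^2 + 3y^2:
3(x/2 - sqrt(3)y/2)^2 + 3(sqrt(3)x/2 + y/2)^2
= 3x^2 + 3y^2

This equals the original expression 3x^2 + 3y^2, so it IS invariant.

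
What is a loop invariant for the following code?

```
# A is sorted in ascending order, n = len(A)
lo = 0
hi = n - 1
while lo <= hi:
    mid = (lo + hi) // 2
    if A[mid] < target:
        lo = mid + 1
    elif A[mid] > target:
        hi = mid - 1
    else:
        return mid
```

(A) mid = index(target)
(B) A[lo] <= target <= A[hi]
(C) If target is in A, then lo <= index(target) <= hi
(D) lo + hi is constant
C

A loop invariant must hold before the first iteration and be re-established by every execution of the body.

(C) If target is in A, then lo <= index(target) <= hi: Before the loop [lo, hi] = [0, n-1] covers every index. When A[mid] < target, sortedness puts target strictly to the right of mid, so setting lo = mid + 1 keeps index(target) in [lo, hi]; symmetrically for hi = mid - 1. Hence 'if target is in A then lo <= index(target) <= hi' holds after every iteration, and when lo > hi it proves target is absent.

The other options fail:
(A) mid = index(target): mid is just the current probe; it equals index(target) only on the iteration that returns.
(B) A[lo] <= target <= A[hi]: fails when target is not in A (e.g. target < A[0] already violates it before the loop), so it is not maintained in general.
(D) lo + hi is constant: each iteration moves exactly one of lo, hi, so lo + hi changes (e.g. 0 + (n-1) becomes (mid+1) + (n-1)).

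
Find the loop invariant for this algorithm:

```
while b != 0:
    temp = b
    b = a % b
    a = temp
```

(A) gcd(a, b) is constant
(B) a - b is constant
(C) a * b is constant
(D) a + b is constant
A

A loop invariant must hold before the first iteration and be re-established by every execution of the body.

(A) gcd(a, b) is constant: One iteration replaces (a, b) by (b, a mod b). Since a mod b = a - q*b for an integer q, any common divisor of a and b divides b and a mod b, and conversely; hence gcd(b, a mod b) = gcd(a, b). For instance (26, 7) -> (7, 5) keeps gcd = 1. At exit b = 0 and a = gcd of the original inputs.

The other options fail:
(B) a - b is constant: e.g. (a, b) = (26, 7) -> (7, 5): the difference goes from 19 to 2.
(C) a * b is constant: e.g. (a, b) = (26, 7) -> (7, 5): the product goes from 182 to 35.
(D) a + b is constant: e.g. (a, b) = (26, 7) -> (7, 5): the sum goes from 33 to 12.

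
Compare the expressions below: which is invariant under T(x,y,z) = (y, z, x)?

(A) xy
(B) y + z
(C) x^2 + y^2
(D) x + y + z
D

Apply T(x,y,z) = (y, z, x) to each option, i.e. replace (x, y, z) by the transformed coordinates.
Substitute the transformed coordinates into each option and compare with the original:
(A) xy  ->  (y)(z) = yz   [differs from xy: not invariant]
(B) y + z  ->  (z) + (x) = x + z   [differs from y + z: not invariant]
(C) x^2 + y^2  ->  (y)^2 + (z)^2 = y^2 + z^2   [differs from x^2 + y^2: not invariant]
(D) x + y + z  ->  (y) + (z) + (x) = x + y + z   [equals x + y + z: invariant]

Only option (D), x + y + z, is unchanged by the transformation.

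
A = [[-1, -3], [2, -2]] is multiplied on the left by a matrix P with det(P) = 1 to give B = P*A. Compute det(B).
8

By the multiplicative property of determinants, det(B) = det(P*A) = det(P) * det(A) = det(A),
so the determinant is invariant under multiplication by any determinant-1 matrix; we just need det(A).

det(A) = (-1)(-2) - (-3)(2) = 2 - (-6) = 8

Therefore det(B) = 1 * 8 = 8.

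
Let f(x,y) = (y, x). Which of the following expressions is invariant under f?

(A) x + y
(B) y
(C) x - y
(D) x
A

For f(x,y) = (y, x):
After applying f: x' = y, y' = x. So x' + y' = y + x = x + y.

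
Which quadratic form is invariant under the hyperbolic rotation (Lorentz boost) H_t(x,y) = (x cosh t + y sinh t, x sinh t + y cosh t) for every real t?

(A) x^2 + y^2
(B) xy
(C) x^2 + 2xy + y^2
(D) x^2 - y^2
D

Write x' = x cosh t + y sinh t, y' = x sinh t + y cosh t and substitute into each option:
(A) x^2 + y^2: (x cosh t + y sinh t)^2 + (x sinh t + y cosh t)^2 = (x^2 + y^2)(cosh^2 t + sinh^2 t) + 4xy sinh t cosh t = (x^2 + y^2) cosh 2t + 2xy sinh 2t   [not invariant for t != 0]
(B) xy: (x cosh t + y sinh t)(x sinh t + y cosh t) = xy(cosh^2 t + sinh^2 t) + (x^2 + y^2) sinh t cosh t = xy cosh 2t + (x^2 + y^2)(sinh 2t)/2   [not invariant for t != 0]
(C) x^2 + 2xy + y^2: (x' + y')^2 with x' + y' = (x + y)(cosh t + sinh t) = (x + y)e^t, so it becomes (x + y)^2 e^(2t)   [not invariant for t != 0]
(D) x^2 - y^2: (x cosh t + y sinh t)^2 - (x sinh t + y cosh t)^2 = x^2(cosh^2 t - sinh^2 t) + 2xy(cosh t sinh t - sinh t cosh t) + y^2(sinh^2 t - cosh^2 t) = x^2 - y^2   [invariant, using cosh^2 t - sinh^2 t = 1]

Only (D) x^2 - y^2 is unchanged; it is the Minkowski form preserved by Lorentz boosts, just as x^2 + y^2 is preserved by ordinary rotations.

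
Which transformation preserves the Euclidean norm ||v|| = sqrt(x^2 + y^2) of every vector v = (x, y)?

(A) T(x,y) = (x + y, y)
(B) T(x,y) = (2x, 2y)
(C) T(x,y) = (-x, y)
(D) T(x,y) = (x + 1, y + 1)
C

A transformation preserves a norm if ||T(v)|| = ||v|| for every v; a single vector where the norm changes rules an option out.

(A) T(x,y) = (x + y, y): v = (0, 1) has norm sqrt((0)^2 + (1)^2) = 1, but T(v) = (1, 1) has norm sqrt(2) -- not preserved.
(B) T(x,y) = (2x, 2y): v = (1, 0) has norm sqrt((1)^2 + (0)^2) = 1, but T(v) = (2, 0) has norm 2 -- not preserved.
(C) T(x,y) = (-x, y): preserves the norm -- it is an orthogonal map (a rotation/reflection), and (-x)^2 + (y)^2 simplifies to x^2 + y^2.
(D) T(x,y) = (x + 1, y + 1): v = (1, 0) has norm sqrt((1)^2 + (0)^2) = 1, but T(v) = (2, 1) has norm sqrt(5) -- not preserved.

Therefore the answer is (C).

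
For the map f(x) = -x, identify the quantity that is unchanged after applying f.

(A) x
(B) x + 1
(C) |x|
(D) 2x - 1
C

For f(x) = -x:
Applying f replaces x by -x. Since |-x| = |x|, the absolute value is unchanged by f, whereas x -> -x, 2x - 1 -> -2x - 1 and x + 1 -> -x + 1 all change.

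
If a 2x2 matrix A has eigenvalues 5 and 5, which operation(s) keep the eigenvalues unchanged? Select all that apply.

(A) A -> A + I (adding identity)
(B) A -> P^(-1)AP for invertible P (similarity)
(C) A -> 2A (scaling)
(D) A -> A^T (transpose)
B and D

Eigenvalues are preserved by:
1. Similarity transformations: A -> P^(-1)AP (same characteristic polynomial)
2. Transpose: A^T has the same eigenvalues as A

Eigenvalues are NOT preserved by:
- Adding identity: eigenvalues become 5+1, 5+1
- Scaling: eigenvalues become 10, 10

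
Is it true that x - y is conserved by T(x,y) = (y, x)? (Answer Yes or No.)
No

Substitute T(x,y) = (y, x) into the expression and compare with the original.

Original: x - y
After applying T: (y) - (x) = -x + y

This differs from the original x - y (difference: -2x + 2y), so the expression is NOT invariant.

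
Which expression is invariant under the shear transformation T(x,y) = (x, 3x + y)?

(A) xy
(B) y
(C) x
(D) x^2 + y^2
C

Under the shear T(x,y) = (x, 3x + y):
Substitute the transformed coordinates into each option and compare with the original:
(A) xy  ->  (x)(3x + y) = 3x^2 + xy   [differs from xy: not invariant]
(B) y  ->  (3x + y) = 3x + y   [differs from y: not invariant]
(C) x  ->  (x) = x   [equals x: invariant]
(D) x^2 + y^2  ->  (x)^2 + (3x + y)^2 = 10x^2 + 6xy + y^2   [differs from x^2 + y^2: not invariant]

Only option (C), x, is unchanged by the transformation.
A vertical shear moves points parallel to the y-axis, so the x-coordinate (and any function of x alone) is unchanged.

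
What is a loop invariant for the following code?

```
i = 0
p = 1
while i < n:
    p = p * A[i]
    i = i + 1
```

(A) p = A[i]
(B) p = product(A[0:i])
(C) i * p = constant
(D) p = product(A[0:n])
B

A loop invariant must hold before the first iteration and be re-established by every execution of the body.

(B) p = product(A[0:i]): Initially i = 0 and p = 1 = product of the empty slice A[0:0]. If p = product(A[0:i]) holds at the top of an iteration, the body sets p to product(A[0:i]) * A[i] = product(A[0:i+1]) and then i to i+1, so the property is restored. At exit i = n, giving p = product(A[0:n]).

The other options fail:
(A) p = A[i]: after the first iteration p = A[0] but i = 1; in general p is a product of several elements, not a single one.
(C) i * p = constant: initially i * p = 0, but after one iteration it is 1 * A[0], which is nonzero in general.
(D) p = product(A[0:n]): false before the loop (p = 1, not the full product) -- it only becomes true at exit.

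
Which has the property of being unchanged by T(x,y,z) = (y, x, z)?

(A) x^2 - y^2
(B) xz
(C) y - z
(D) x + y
D

Apply T(x,y,z) = (y, x, z) to each option, i.e. replace (x, y, z) by the transformed coordinates.
Substitute the transformed coordinates into each option and compare with the original:
(A) x^2 - y^2  ->  (y)^2 - (x)^2 = -x^2 + y^2   [differs from x^2 - y^2: not invariant]
(B) xz  ->  (y)(z) = yz   [differs from xz: not invariant]
(C) y - z  ->  (x) - (z) = x - z   [differs from y - z: not invariant]
(D) x + y  ->  (y) + (x) = x + y   [equals x + y: invariant]

Only option (D), x + y, is unchanged by the transformation.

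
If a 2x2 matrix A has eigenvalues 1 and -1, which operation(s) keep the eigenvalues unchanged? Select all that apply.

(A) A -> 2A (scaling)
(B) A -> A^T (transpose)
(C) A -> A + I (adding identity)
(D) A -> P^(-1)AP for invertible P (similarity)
B and D

Eigenvalues are preserved by:
1. Similarity transformations: A -> P^(-1)AP (same characteristic polynomial)
2. Transpose: A^T has the same eigenvalues as A

Eigenvalues are NOT preserved by:
- Adding identity: eigenvalues become 1+1, -1+1
- Scaling: eigenvalues become 2, -2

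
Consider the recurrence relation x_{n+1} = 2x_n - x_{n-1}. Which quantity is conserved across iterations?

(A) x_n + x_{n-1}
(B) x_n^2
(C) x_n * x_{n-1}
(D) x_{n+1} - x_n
D

For the recurrence x_{n+1} = 2x_n - x_{n-1}:

If x_{n+1} = 2x_n - x_{n-1}, then:
x_{n+1} - x_n = x_n - x_{n-1}
The first difference is constant throughout the sequence.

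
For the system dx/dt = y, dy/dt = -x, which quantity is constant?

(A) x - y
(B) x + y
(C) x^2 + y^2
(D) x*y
C

A first integral I satisfies dI/dt = 0 along every solution. Differentiate each option and use the equation of motion:
(A) d/dt[x - y] = y - (-x) = x + y, not identically 0
(B) d/dt[x + y] = y + (-x) = y - x, not identically 0
(C) d/dt[x^2 + y^2] = 2x*dx/dt + 2y*dy/dt = 2x*y + 2y*(-x) = 0
(D) d/dt[x*y] = (dx/dt)y + x(dy/dt) = y^2 - x^2, not identically 0

Only (C) has zero time-derivative. So x^2 + y^2 (the squared radius; trajectories are circles) is the conserved quantity.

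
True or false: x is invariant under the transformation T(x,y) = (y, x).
False

Substitute T(x,y) = (y, x) into the expression and compare with the original.

Original: x
After applying T: (y) = y

This differs from the original x (difference: -x + y), so the expression is NOT invariant.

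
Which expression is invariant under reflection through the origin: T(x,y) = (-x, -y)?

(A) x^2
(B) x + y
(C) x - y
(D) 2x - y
A

The map is reflection through the origin: T(x,y) = (-x, -y).
Substitute the transformed coordinates into each option and compare with the original:
(A) x^2  ->  (-x)^2 = x^2   [equals x^2: invariant]
(B) x + y  ->  (-x) + (-y) = -x - y   [differs from x + y: not invariant]
(C) x - y  ->  (-x) - (-y) = -x + y   [differs from x - y: not invariant]
(D) 2x - y  ->  2(-x) - (-y) = -2x + y   [differs from 2x - y: not invariant]

Only option (A), x^2, is unchanged by the transformation.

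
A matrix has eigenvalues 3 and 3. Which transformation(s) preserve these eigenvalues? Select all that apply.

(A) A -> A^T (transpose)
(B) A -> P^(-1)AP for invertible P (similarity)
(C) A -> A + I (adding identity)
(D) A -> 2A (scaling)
A and B

Eigenvalues are preserved by:
1. Similarity transformations: A -> P^(-1)AP (same characteristic polynomial)
2. Transpose: A^T has the same eigenvalues as A

Eigenvalues are NOT preserved by:
- Adding identity: eigenvalues become 3+1, 3+1
- Scaling: eigenvalues become 6, 6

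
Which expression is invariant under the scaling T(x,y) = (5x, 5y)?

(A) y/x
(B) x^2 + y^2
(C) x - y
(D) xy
A

Under the uniform scaling T(x,y) = (5x, 5y):
Substitute the transformed coordinates into each option and compare with the original:
(A) y/x  ->  (5y)/(5x) = y/x   [equals y/x: invariant]
(B) x^2 + y^2  ->  (5x)^2 + (5y)^2 = 25x^2 + 25y^2   [differs from x^2 + y^2: not invariant]
(C) x - y  ->  (5x) - (5y) = 5x - 5y   [differs from x - y: not invariant]
(D) xy  ->  (5x)(5y) = 25xy   [differs from xy: not invariant]

Only option (A), y/x, is unchanged by the transformation.
The common factor 5 cancels in a ratio of coordinates, while sums, products and sums of squares pick up factors of 5 or 25.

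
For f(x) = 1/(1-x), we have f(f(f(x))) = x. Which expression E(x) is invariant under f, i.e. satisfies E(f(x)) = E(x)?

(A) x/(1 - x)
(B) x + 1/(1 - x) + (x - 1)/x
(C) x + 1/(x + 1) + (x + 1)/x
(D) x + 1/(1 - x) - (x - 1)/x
B

Replace x by f(x) = 1/(1 - x) in each option and simplify. As a quick numerical cross-check, also compare E(5) with E(f(5)) = E(-1/4).

(A) x/(1 - x)  ->  (1/(1 - x))/(1 - (1/(1 - x))) = -1/x; check: E(5) = -5/4 but E(-1/4) = -1/5.   [not invariant]
(B) x + 1/(1 - x) + (x - 1)/x  ->  (1/(1 - x)) + 1/(1 - (1/(1 - x))) + ((1/(1 - x)) - 1)/(1/(1 - x)), which simplifies back to x + 1/(1 - x) + (x - 1)/x; check: E(5) = 111/20, E(-1/4) = 111/20.   [invariant]
(C) x + 1/(x + 1) + (x + 1)/x  ->  (1/(1 - x)) + 1/((1/(1 - x)) + 1) + ((1/(1 - x)) + 1)/(1/(1 - x)) = (-x^3 + 6x^2 - 11x + 7)/(x^2 - 3x + 2); check: E(5) = 191/30 but E(-1/4) = -23/12.   [not invariant]
(D) x + 1/(1 - x) - (x - 1)/x  ->  (1/(1 - x)) + 1/(1 - (1/(1 - x))) - ((1/(1 - x)) - 1)/(1/(1 - x)) = (x^2(1 - x) - x + (x - 1)^2)/(x(x - 1)); check: E(5) = 79/20 but E(-1/4) = -89/20.   [not invariant]

Only (B) is unchanged. Indeed f(f(x)) = 1/(1 - 1/(1-x)) = (1-x)/(-x) = (x-1)/x, so E(x) = x + f(x) + f(f(x)) is the sum over the whole 3-cycle; applying f just permutes the three terms cyclically (x -> f(x) -> f(f(x)) -> x), leaving the sum unchanged.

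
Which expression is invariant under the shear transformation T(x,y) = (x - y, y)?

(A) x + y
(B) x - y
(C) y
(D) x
C

Under the shear T(x,y) = (x - y, y):
Substitute the transformed coordinates into each option and compare with the original:
(A) x + y  ->  (x - y) + (y) = x   [differs from x + y: not invariant]
(B) x - y  ->  (x - y) - (y) = x - 2y   [differs from x - y: not invariant]
(C) y  ->  (y) = y   [equals y: invariant]
(D) x  ->  (x - y) = x - y   [differs from x: not invariant]

Only option (C), y, is unchanged by the transformation.
A horizontal shear moves points parallel to the x-axis, so the y-coordinate (and any function of y alone) is unchanged.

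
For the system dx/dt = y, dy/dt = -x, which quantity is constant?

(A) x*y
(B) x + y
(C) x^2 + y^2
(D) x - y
C

A first integral I satisfies dI/dt = 0 along every solution. Differentiate each option and use the equation of motion:
(A) d/dt[x*y] = (dx/dt)y + x(dy/dt) = y^2 - x^2, not identically 0
(B) d/dt[x + y] = y + (-x) = y - x, not identically 0
(C) d/dt[x^2 + y^2] = 2x*dx/dt + 2y*dy/dt = 2x*y + 2y*(-x) = 0
(D) d/dt[x - y] = y - (-x) = x + y, not identically 0

Only (C) has zero time-derivative. So x^2 + y^2 (the squared radius; trajectories are circles) is the conserved quantity.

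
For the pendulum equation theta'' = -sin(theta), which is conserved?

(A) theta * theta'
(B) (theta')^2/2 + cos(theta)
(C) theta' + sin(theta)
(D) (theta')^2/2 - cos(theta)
D

A first integral I satisfies dI/dt = 0 along every solution. Differentiate each option and use the equation of motion:
(A) d/dt[theta * theta'] = (theta')^2 + theta theta'' = (theta')^2 - theta sin(theta), not identically 0
(B) d/dt[(theta')^2/2 + cos(theta)] = theta' theta'' - sin(theta) theta' = -2 theta' sin(theta), not identically 0
(C) d/dt[theta' + sin(theta)] = theta'' + cos(theta) theta' = -sin(theta) + theta' cos(theta), not identically 0
(D) d/dt[(theta')^2/2 - cos(theta)] = theta' theta'' + sin(theta) theta' = theta'(-sin(theta)) + theta' sin(theta) = 0

Only (D) has zero time-derivative. This is the total energy: kinetic (theta')^2/2 plus potential -cos(theta).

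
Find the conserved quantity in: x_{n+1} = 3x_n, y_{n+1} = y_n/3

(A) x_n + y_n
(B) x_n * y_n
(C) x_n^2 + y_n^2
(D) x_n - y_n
B

For the recurrence x_{n+1} = 3x_n, y_{n+1} = y_n/3:

x_{n+1} * y_{n+1} = (3x_n) * (y_n/3) = x_n * y_n
The product is conserved.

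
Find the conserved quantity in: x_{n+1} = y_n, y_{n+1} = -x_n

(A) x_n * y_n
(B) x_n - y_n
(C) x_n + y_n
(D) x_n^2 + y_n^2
D

For the recurrence x_{n+1} = y_n, y_{n+1} = -x_n:

x_{n+1}^2 + y_{n+1}^2 = y_n^2 + (-x_n)^2 = x_n^2 + y_n^2
The sum of squares is conserved (like energy in a harmonic oscillator).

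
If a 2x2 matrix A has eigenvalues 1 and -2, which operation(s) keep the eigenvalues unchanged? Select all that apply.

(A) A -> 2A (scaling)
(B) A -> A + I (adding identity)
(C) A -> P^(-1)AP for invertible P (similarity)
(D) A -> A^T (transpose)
C and D

Eigenvalues are preserved by:
1. Similarity transformations: A -> P^(-1)AP (same characteristic polynomial)
2. Transpose: A^T has the same eigenvalues as A

Eigenvalues are NOT preserved by:
- Adding identity: eigenvalues become 1+1, -2+1
- Scaling: eigenvalues become 2, -4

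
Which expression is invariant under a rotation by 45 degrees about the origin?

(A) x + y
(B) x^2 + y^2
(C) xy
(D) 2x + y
B

A rotation by 45 degrees sends (x, y) to (sqrt(2)x/2 - sqrt(2)y/2, sqrt(2)x/2 + sqrt(2)y/2).
Substitute the transformed coordinates into each option and compare with the original:
(A) x + y  ->  (sqrt(2)x/2 - sqrt(2)y/2) + (sqrt(2)x/2 + sqrt(2)y/2) = sqrt(2)x   [differs from x + y: not invariant]
(B) x^2 + y^2  ->  (sqrt(2)x/2 - sqrt(2)y/2)^2 + (sqrt(2)x/2 + sqrt(2)y/2)^2 = x^2 + y^2   [equals x^2 + y^2: invariant]
(C) xy  ->  (sqrt(2)x/2 - sqrt(2)y/2)(sqrt(2)x/2 + sqrt(2)y/2) = x^2/2 - y^2/2   [differs from xy: not invariant]
(D) 2x + y  ->  2(sqrt(2)x/2 - sqrt(2)y/2) + (sqrt(2)x/2 + sqrt(2)y/2) = 3sqrt(2)x/2 - sqrt(2)y/2   [differs from 2x + y: not invariant]

Only option (B), x^2 + y^2, is unchanged by the transformation.
Geometrically, x^2 + y^2 is the squared distance from the origin, which every rotation about the origin preserves.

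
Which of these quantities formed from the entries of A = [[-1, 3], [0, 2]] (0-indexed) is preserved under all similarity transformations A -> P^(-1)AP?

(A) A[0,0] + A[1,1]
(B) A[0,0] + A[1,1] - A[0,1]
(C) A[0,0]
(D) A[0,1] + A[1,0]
A

A[0,0] + A[1,1] is the trace of A. By the cyclic property of the trace, tr(P^(-1)AP) = tr(APP^(-1)) = tr(A), so it is the same for every matrix similar to A.

The other combinations are not similarity invariants. For example, take P = [[1, 1], [1, 2]] (det P = 1), so P^(-1) = [[2, -1], [-1, 1]] and
B = P^(-1)AP = [[2, 6], [0, -1]].
Evaluating each option on A and on B:
(A) A[0,0] + A[1,1]: 1 for A, 1 for B -> unchanged
(B) A[0,0] + A[1,1] - A[0,1]: -2 for A, -5 for B -> changes
(C) A[0,0]: -1 for A, 2 for B -> changes
(D) A[0,1] + A[1,0]: 3 for A, 6 for B -> changes

Only (A) A[0,0] + A[1,1] = 1 survives (and it does so for every P, not just this one), so it is the invariant.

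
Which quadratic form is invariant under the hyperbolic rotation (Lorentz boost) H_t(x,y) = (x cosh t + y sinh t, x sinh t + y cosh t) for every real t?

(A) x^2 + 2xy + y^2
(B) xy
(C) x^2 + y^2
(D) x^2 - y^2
D

Write x' = x cosh t + y sinh t, y' = x sinh t + y cosh t and substitute into each option:
(A) x^2 + 2xy + y^2: (x' + y')^2 with x' + y' = (x + y)(cosh t + sinh t) = (x + y)e^t, so it becomes (x + y)^2 e^(2t)   [not invariant for t != 0]
(B) xy: (x cosh t + y sinh t)(x sinh t + y cosh t) = xy(cosh^2 t + sinh^2 t) + (x^2 + y^2) sinh t cosh t = xy cosh 2t + (x^2 + y^2)(sinh 2t)/2   [not invariant for t != 0]
(C) x^2 + y^2: (x cosh t + y sinh t)^2 + (x sinh t + y cosh t)^2 = (x^2 + y^2)(cosh^2 t + sinh^2 t) + 4xy sinh t cosh t = (x^2 + y^2) cosh 2t + 2xy sinh 2t   [not invariant for t != 0]
(D) x^2 - y^2: (x cosh t + y sinh t)^2 - (x sinh t + y cosh t)^2 = x^2(cosh^2 t - sinh^2 t) + 2xy(cosh t sinh t - sinh t cosh t) + y^2(sinh^2 t - cosh^2 t) = x^2 - y^2   [invariant, using cosh^2 t - sinh^2 t = 1]

Only (D) x^2 - y^2 is unchanged; it is the Minkowski form preserved by Lorentz boosts, just as x^2 + y^2 is preserved by ordinary rotations.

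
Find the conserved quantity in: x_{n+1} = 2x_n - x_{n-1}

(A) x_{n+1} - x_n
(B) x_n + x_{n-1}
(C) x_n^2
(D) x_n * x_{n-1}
A

For the recurrence x_{n+1} = 2x_n - x_{n-1}:

If x_{n+1} = 2x_n - x_{n-1}, then:
x_{n+1} - x_n = x_n - x_{n-1}
The first difference is constant throughout the sequence.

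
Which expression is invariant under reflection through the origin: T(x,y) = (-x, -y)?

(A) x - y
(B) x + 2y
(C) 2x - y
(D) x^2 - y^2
D

The map is reflection through the origin: T(x,y) = (-x, -y).
Substitute the transformed coordinates into each option and compare with the original:
(A) x - y  ->  (-x) - (-y) = -x + y   [differs from x - y: not invariant]
(B) x + 2y  ->  (-x) + 2(-y) = -x - 2y   [differs from x + 2y: not invariant]
(C) 2x - y  ->  2(-x) - (-y) = -2x + y   [differs from 2x - y: not invariant]
(D) x^2 - y^2  ->  (-x)^2 - (-y)^2 = x^2 - y^2   [equals x^2 - y^2: invariant]

Only option (D), x^2 - y^2, is unchanged by the transformation.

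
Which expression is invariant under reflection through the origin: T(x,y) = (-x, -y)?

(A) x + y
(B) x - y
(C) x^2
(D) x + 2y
C

The map is reflection through the origin: T(x,y) = (-x, -y).
Substitute the transformed coordinates into each option and compare with the original:
(A) x + y  ->  (-x) + (-y) = -x - y   [differs from x + y: not invariant]
(B) x - y  ->  (-x) - (-y) = -x + y   [differs from x - y: not invariant]
(C) x^2  ->  (-x)^2 = x^2   [equals x^2: invariant]
(D) x + 2y  ->  (-x) + 2(-y) = -x - 2y   [differs from x + 2y: not invariant]

Only option (C), x^2, is unchanged by the transformation.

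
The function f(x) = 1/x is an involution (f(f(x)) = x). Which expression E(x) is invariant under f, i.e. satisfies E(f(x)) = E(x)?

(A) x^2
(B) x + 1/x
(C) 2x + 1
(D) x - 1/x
B

Replace x by f(x) = 1/x in each option and simplify. As a quick numerical cross-check, also compare E(4) with E(f(4)) = E(1/4).

(A) x^2  ->  (1/x)^2 = x^(-2); check: E(4) = 16 but E(1/4) = 1/16.   [not invariant]
(B) x + 1/x  ->  (1/x) + 1/(1/x), which simplifies back to x + 1/x; check: E(4) = 17/4, E(1/4) = 17/4.   [invariant]
(C) 2x + 1  ->  2(1/x) + 1 = (x + 2)/x; check: E(4) = 9 but E(1/4) = 3/2.   [not invariant]
(D) x - 1/x  ->  (1/x) - 1/(1/x) = -x + 1/x; check: E(4) = 15/4 but E(1/4) = -15/4.   [not invariant]

Only (B) is unchanged. E is symmetric under swapping x with f(x) = 1/x, which is exactly what an involution does.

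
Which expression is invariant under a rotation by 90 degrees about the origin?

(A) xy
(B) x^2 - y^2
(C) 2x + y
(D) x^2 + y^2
D

A rotation by 90 degrees sends (x, y) to (-y, x).
Substitute the transformed coordinates into each option and compare with the original:
(A) xy  ->  (-y)(x) = -xy   [differs from xy: not invariant]
(B) x^2 - y^2  ->  (-y)^2 - (x)^2 = -x^2 + y^2   [differs from x^2 - y^2: not invariant]
(C) 2x + y  ->  2(-y) + (x) = x - 2y   [differs from 2x + y: not invariant]
(D) x^2 + y^2  ->  (-y)^2 + (x)^2 = x^2 + y^2   [equals x^2 + y^2: invariant]

Only option (D), x^2 + y^2, is unchanged by the transformation.
Geometrically, x^2 + y^2 is the squared distance from the origin, which every rotation about the origin preserves.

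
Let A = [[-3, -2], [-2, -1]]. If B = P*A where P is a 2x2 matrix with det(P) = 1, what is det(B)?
-1

By the multiplicative property of determinants, det(B) = det(P*A) = det(P) * det(A) = det(A),
so the determinant is invariant under multiplication by any determinant-1 matrix; we just need det(A).

det(A) = (-3)(-1) - (-2)(-2) = 3 - 4 = -1

Therefore det(B) = 1 * (-1) = -1.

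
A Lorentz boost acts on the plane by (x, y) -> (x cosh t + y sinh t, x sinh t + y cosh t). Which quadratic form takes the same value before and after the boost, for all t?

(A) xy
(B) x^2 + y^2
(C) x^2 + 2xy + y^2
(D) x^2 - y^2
D

Write x' = x cosh t + y sinh t, y' = x sinh t + y cosh t and substitute into each option:
(A) xy: (x cosh t + y sinh t)(x sinh t + y cosh t) = xy(cosh^2 t + sinh^2 t) + (x^2 + y^2) sinh t cosh t = xy cosh 2t + (x^2 + y^2)(sinh 2t)/2   [not invariant for t != 0]
(B) x^2 + y^2: (x cosh t + y sinh t)^2 + (x sinh t + y cosh t)^2 = (x^2 + y^2)(cosh^2 t + sinh^2 t) + 4xy sinh t cosh t = (x^2 + y^2) cosh 2t + 2xy sinh 2t   [not invariant for t != 0]
(C) x^2 + 2xy + y^2: (x' + y')^2 with x' + y' = (x + y)(cosh t + sinh t) = (x + y)e^t, so it becomes (x + y)^2 e^(2t)   [not invariant for t != 0]
(D) x^2 - y^2: (x cosh t + y sinh t)^2 - (x sinh t + y cosh t)^2 = x^2(cosh^2 t - sinh^2 t) + 2xy(cosh t sinh t - sinh t cosh t) + y^2(sinh^2 t - cosh^2 t) = x^2 - y^2   [invariant, using cosh^2 t - sinh^2 t = 1]

Only (D) x^2 - y^2 is unchanged; it is the Minkowski form preserved by Lorentz boosts, just as x^2 + y^2 is preserved by ordinary rotations.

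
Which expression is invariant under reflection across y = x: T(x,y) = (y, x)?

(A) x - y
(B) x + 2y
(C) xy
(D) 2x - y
C

The map is reflection across y = x: T(x,y) = (y, x).
Substitute the transformed coordinates into each option and compare with the original:
(A) x - y  ->  (y) - (x) = -x + y   [differs from x - y: not invariant]
(B) x + 2y  ->  (y) + 2(x) = 2x + y   [differs from x + 2y: not invariant]
(C) xy  ->  (y)(x) = xy   [equals xy: invariant]
(D) 2x - y  ->  2(y) - (x) = -x + 2y   [differs from 2x - y: not invariant]

Only option (C), xy, is unchanged by the transformation.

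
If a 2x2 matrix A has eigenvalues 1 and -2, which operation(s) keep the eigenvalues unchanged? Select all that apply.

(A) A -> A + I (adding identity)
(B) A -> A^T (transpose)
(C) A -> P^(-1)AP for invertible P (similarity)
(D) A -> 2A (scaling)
B and C

Eigenvalues are preserved by:
1. Similarity transformations: A -> P^(-1)AP (same characteristic polynomial)
2. Transpose: A^T has the same eigenvalues as A

Eigenvalues are NOT preserved by:
- Adding identity: eigenvalues become 1+1, -2+1
- Scaling: eigenvalues become 2, -4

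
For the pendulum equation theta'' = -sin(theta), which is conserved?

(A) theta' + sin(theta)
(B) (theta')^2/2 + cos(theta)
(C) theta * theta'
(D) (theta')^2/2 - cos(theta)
D

A first integral I satisfies dI/dt = 0 along every solution. Differentiate each option and use the equation of motion:
(A) d/dt[theta' + sin(theta)] = theta'' + cos(theta) theta' = -sin(theta) + theta' cos(theta), not identically 0
(B) d/dt[(theta')^2/2 + cos(theta)] = theta' theta'' - sin(theta) theta' = -2 theta' sin(theta), not identically 0
(C) d/dt[theta * theta'] = (theta')^2 + theta theta'' = (theta')^2 - theta sin(theta), not identically 0
(D) d/dt[(theta')^2/2 - cos(theta)] = theta' theta'' + sin(theta) theta' = theta'(-sin(theta)) + theta' sin(theta) = 0

Only (D) has zero time-derivative. This is the total energy: kinetic (theta')^2/2 plus potential -cos(theta).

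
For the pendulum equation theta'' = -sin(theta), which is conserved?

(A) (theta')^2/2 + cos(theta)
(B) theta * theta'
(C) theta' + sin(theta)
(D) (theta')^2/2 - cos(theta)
D

A first integral I satisfies dI/dt = 0 along every solution. Differentiate each option and use the equation of motion:
(A) d/dt[(theta')^2/2 + cos(theta)] = theta' theta'' - sin(theta) theta' = -2 theta' sin(theta), not identically 0
(B) d/dt[theta * theta'] = (theta')^2 + theta theta'' = (theta')^2 - theta sin(theta), not identically 0
(C) d/dt[theta' + sin(theta)] = theta'' + cos(theta) theta' = -sin(theta) + theta' cos(theta), not identically 0
(D) d/dt[(theta')^2/2 - cos(theta)] = theta' theta'' + sin(theta) theta' = theta'(-sin(theta)) + theta' sin(theta) = 0

Only (D) has zero time-derivative. This is the total energy: kinetic (theta')^2/2 plus potential -cos(theta).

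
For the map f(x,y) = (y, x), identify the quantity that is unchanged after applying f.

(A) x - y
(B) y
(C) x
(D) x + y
D

For f(x,y) = (y, x):
After applying f: x' = y, y' = x. So x' + y' = y + x = x + y.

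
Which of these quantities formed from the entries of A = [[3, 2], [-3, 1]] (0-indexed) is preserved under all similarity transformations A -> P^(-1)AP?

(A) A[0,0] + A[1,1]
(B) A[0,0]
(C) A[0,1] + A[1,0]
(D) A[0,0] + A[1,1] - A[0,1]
A

A[0,0] + A[1,1] is the trace of A. By the cyclic property of the trace, tr(P^(-1)AP) = tr(APP^(-1)) = tr(A), so it is the same for every matrix similar to A.

The other combinations are not similarity invariants. For example, take P = [[1, -1], [0, 1]] (det P = 1), so P^(-1) = [[1, 1], [0, 1]] and
B = P^(-1)AP = [[0, 3], [-3, 4]].
Evaluating each option on A and on B:
(A) A[0,0] + A[1,1]: 4 for A, 4 for B -> unchanged
(B) A[0,0]: 3 for A, 0 for B -> changes
(C) A[0,1] + A[1,0]: -1 for A, 0 for B -> changes
(D) A[0,0] + A[1,1] - A[0,1]: 2 for A, 1 for B -> changes

Only (A) A[0,0] + A[1,1] = 4 survives (and it does so for every P, not just this one), so it is the invariant.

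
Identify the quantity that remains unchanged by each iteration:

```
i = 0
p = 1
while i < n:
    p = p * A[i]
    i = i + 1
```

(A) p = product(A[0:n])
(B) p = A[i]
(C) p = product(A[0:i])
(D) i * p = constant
C

A loop invariant must hold before the first iteration and be re-established by every execution of the body.

(C) p = product(A[0:i]): Initially i = 0 and p = 1 = product of the empty slice A[0:0]. If p = product(A[0:i]) holds at the top of an iteration, the body sets p to product(A[0:i]) * A[i] = product(A[0:i+1]) and then i to i+1, so the property is restored. At exit i = n, giving p = product(A[0:n]).

The other options fail:
(A) p = product(A[0:n]): false before the loop (p = 1, not the full product) -- it only becomes true at exit.
(B) p = A[i]: after the first iteration p = A[0] but i = 1; in general p is a product of several elements, not a single one.
(D) i * p = constant: initially i * p = 0, but after one iteration it is 1 * A[0], which is nonzero in general.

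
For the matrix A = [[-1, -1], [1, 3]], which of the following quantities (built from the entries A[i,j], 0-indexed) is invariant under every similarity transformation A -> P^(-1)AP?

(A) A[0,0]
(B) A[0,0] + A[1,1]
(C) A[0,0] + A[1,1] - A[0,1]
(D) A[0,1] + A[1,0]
B

A[0,0] + A[1,1] is the trace of A. By the cyclic property of the trace, tr(P^(-1)AP) = tr(APP^(-1)) = tr(A), so it is the same for every matrix similar to A.

The other combinations are not similarity invariants. For example, take P = [[1, 1], [0, 1]] (det P = 1), so P^(-1) = [[1, -1], [0, 1]] and
B = P^(-1)AP = [[-2, -6], [1, 4]].
Evaluating each option on A and on B:
(A) A[0,0]: -1 for A, -2 for B -> changes
(B) A[0,0] + A[1,1]: 2 for A, 2 for B -> unchanged
(C) A[0,0] + A[1,1] - A[0,1]: 3 for A, 8 for B -> changes
(D) A[0,1] + A[1,0]: 0 for A, -5 for B -> changes

Only (B) A[0,0] + A[1,1] = 2 survives (and it does so for every P, not just this one), so it is the invariant.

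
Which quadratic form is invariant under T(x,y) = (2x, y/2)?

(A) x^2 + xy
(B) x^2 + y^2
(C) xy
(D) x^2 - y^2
C

T multiplies x by 2 and divides y by 2.
Substitute the transformed coordinates into each option and compare with the original:
(A) x^2 + xy  ->  (2x)^2 + (2x)(y/2) = 4x^2 + xy   [differs from x^2 + xy: not invariant]
(B) x^2 + y^2  ->  (2x)^2 + (y/2)^2 = 4x^2 + y^2/4   [differs from x^2 + y^2: not invariant]
(C) xy  ->  (2x)(y/2) = xy   [equals xy: invariant]
(D) x^2 - y^2  ->  (2x)^2 - (y/2)^2 = 4x^2 - y^2/4   [differs from x^2 - y^2: not invariant]

Only option (C), xy, is unchanged by the transformation.
The factors 2 and 1/2 cancel only in the pure product xy.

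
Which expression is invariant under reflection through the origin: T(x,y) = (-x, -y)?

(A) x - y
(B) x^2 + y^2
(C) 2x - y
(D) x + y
B

The map is reflection through the origin: T(x,y) = (-x, -y).
Substitute the transformed coordinates into each option and compare with the original:
(A) x - y  ->  (-x) - (-y) = -x + y   [differs from x - y: not invariant]
(B) x^2 + y^2  ->  (-x)^2 + (-y)^2 = x^2 + y^2   [equals x^2 + y^2: invariant]
(C) 2x - y  ->  2(-x) - (-y) = -2x + y   [differs from 2x - y: not invariant]
(D) x + y  ->  (-x) + (-y) = -x - y   [differs from x + y: not invariant]

Only option (B), x^2 + y^2, is unchanged by the transformation.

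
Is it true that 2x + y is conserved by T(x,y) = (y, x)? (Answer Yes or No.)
No

Substitute T(x,y) = (y, x) into the expression and compare with the original.

Original: 2x + y
After applying T: 2(y) + (x) = x + 2y

This differs from the original 2x + y (difference: -x + y), so the expression is NOT invariant.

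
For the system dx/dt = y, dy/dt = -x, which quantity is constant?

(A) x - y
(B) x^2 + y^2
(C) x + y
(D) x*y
B

A first integral I satisfies dI/dt = 0 along every solution. Differentiate each option and use the equation of motion:
(A) d/dt[x - y] = y - (-x) = x + y, not identically 0
(B) d/dt[x^2 + y^2] = 2x*dx/dt + 2y*dy/dt = 2x*y + 2y*(-x) = 0
(C) d/dt[x + y] = y + (-x) = y - x, not identically 0
(D) d/dt[x*y] = (dx/dt)y + x(dy/dt) = y^2 - x^2, not identically 0

Only (B) has zero time-derivative. So x^2 + y^2 (the squared radius; trajectories are circles) is the conserved quantity.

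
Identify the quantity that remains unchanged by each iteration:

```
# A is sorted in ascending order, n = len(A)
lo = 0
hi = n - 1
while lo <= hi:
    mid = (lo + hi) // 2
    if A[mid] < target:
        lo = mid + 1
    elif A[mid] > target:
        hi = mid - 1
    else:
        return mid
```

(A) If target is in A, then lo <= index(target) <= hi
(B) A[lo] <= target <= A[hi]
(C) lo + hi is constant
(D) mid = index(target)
A

A loop invariant must hold before the first iteration and be re-established by every execution of the body.

(A) If target is in A, then lo <= index(target) <= hi: Before the loop [lo, hi] = [0, n-1] covers every index. When A[mid] < target, sortedness puts target strictly to the right of mid, so setting lo = mid + 1 keeps index(target) in [lo, hi]; symmetrically for hi = mid - 1. Hence 'if target is in A then lo <= index(target) <= hi' holds after every iteration, and when lo > hi it proves target is absent.

The other options fail:
(B) A[lo] <= target <= A[hi]: fails when target is not in A (e.g. target < A[0] already violates it before the loop), so it is not maintained in general.
(C) lo + hi is constant: each iteration moves exactly one of lo, hi, so lo + hi changes (e.g. 0 + (n-1) becomes (mid+1) + (n-1)).
(D) mid = index(target): mid is just the current probe; it equals index(target) only on the iteration that returns.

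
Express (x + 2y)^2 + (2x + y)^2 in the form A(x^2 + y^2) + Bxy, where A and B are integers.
5(x^2 + y^2) + 8xy

Expanding: (x + 2y)^2 = x^2 + 4xy + 4y^2
(2x + y)^2 = 4x^2 + 4xy + y^2
Sum = (1+4)(x^2+y^2) + 8xy = 5(x^2 + y^2) + 8xy
This is symmetric in x and y.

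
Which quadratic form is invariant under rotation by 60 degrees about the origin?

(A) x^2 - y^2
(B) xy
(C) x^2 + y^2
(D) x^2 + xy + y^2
C

Rotation by 60 degrees sends (x, y) to (x/2 - sqrt(3)y/2, sqrt(3)x/2 + y/2).
Substitute the transformed coordinates into each option and compare with the original:
(A) x^2 - y^2  ->  (x/2 - sqrt(3)y/2)^2 - (sqrt(3)x/2 + y/2)^2 = -x^2/2 - sqrt(3)xy + y^2/2   [differs from x^2 - y^2: not invariant]
(B) xy  ->  (x/2 - sqrt(3)y/2)(sqrt(3)x/2 + y/2) = sqrt(3)x^2/4 - xy/2 - sqrt(3)y^2/4   [differs from xy: not invariant]
(C) x^2 + y^2  ->  (x/2 - sqrt(3)y/2)^2 + (sqrt(3)x/2 + y/2)^2 = x^2 + y^2   [equals x^2 + y^2: invariant]
(D) x^2 + xy + y^2  ->  (x/2 - sqrt(3)y/2)^2 + (x/2 - sqrt(3)y/2)(sqrt(3)x/2 + y/2) + (sqrt(3)x/2 + y/2)^2 = sqrt(3)x^2/4 + x^2 - xy/2 - sqrt(3)y^2/4 + y^2   [differs from x^2 + xy + y^2: not invariant]

Only option (C), x^2 + y^2, is unchanged by the transformation.
x^2 + y^2 is the squared distance from the origin, which rotations preserve.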